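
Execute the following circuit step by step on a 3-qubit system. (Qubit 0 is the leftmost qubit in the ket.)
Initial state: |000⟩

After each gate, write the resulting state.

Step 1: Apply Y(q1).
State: i|010⟩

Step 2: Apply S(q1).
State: -|010⟩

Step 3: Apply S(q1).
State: -i|010⟩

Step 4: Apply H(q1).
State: -(1/√2)i|000⟩ + (1/√2)i|010⟩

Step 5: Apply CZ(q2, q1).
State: -(1/√2)i|000⟩ + (1/√2)i|010⟩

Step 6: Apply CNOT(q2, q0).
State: -(1/√2)i|000⟩ + (1/√2)i|010⟩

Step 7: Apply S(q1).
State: -(1/√2)i|000⟩ - 1/√2|010⟩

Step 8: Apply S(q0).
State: -(1/√2)i|000⟩ - 1/√2|010⟩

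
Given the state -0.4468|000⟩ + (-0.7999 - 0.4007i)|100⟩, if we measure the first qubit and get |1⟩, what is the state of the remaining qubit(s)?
(-0.8941 - 0.4479i)|00⟩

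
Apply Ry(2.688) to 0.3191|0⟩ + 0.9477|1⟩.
-0.8517|0⟩ + 0.524|1⟩

Ry(2.688) = [[cos(θ/2), −sin(θ/2)], [sin(θ/2), cos(θ/2)]]; θ = 2.688, cos(θ/2) ≈ 0.224857, sin(θ/2) ≈ 0.974392.
With a = amp(|0⟩) = 0.3191 and b = amp(|1⟩) = 0.9477:
new amp(|0⟩) = (0.224857)·a + (-0.974392)·b = -0.8517
new amp(|1⟩) = (0.974392)·a + (0.224857)·b = 0.524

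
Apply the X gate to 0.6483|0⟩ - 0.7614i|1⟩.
-0.7614i|0⟩ + 0.6483|1⟩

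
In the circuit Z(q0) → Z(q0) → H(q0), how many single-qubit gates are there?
3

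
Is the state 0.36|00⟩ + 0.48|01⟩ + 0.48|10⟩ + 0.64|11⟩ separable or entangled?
Separable

Writing the state as a|00⟩ + b|01⟩ + c|10⟩ + d|11⟩, it is a product state iff ad − bc = 0.
Here (a, b, c, d) = (0.36, 0.48, 0.48, 0.64): ad − bc = (0.36)(0.64) − (0.48)(0.48) = 0, so the state is separable.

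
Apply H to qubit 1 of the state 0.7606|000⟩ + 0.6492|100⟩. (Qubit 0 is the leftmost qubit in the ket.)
0.5378|000⟩ + 0.5378|010⟩ + 0.4591|100⟩ + 0.4591|110⟩

H on qubit 1 mixes each pair of kets that differ only in qubit 1: amplitudes (a, b) of (|…0…⟩, |…1…⟩) become ((a + b)/√2, (a − b)/√2). Kets absent from the input have amplitude 0.
(|000⟩, |010⟩): (a, b) = (0.7606, 0) → (0.5378, 0.5378)
(|100⟩, |110⟩): (a, b) = (0.6492, 0) → (0.4591, 0.4591)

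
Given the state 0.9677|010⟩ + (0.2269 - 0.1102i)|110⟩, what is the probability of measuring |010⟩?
0.9364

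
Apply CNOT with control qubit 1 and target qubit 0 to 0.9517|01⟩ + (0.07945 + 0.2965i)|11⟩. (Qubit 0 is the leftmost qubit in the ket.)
(0.07945 + 0.2965i)|01⟩ + 0.9517|11⟩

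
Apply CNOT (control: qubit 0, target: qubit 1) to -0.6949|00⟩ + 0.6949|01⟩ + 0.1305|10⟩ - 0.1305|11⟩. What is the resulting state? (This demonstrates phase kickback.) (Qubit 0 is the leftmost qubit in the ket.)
-0.6949|00⟩ + 0.6949|01⟩ - 0.1305|10⟩ + 0.1305|11⟩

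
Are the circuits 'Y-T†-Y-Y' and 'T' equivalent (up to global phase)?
No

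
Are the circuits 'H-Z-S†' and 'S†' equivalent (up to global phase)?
No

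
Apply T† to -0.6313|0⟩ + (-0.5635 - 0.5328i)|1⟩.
-0.6313|0⟩ + (-0.7752 + 0.02171i)|1⟩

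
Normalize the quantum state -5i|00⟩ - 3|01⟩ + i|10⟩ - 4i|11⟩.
-0.7001i|00⟩ - 0.4201|01⟩ + 0.14i|10⟩ - 0.5601i|11⟩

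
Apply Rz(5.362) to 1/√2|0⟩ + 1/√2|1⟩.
(-0.6334 - 0.3143i)|0⟩ + (-0.6334 + 0.3143i)|1⟩

Rz(5.362) = [[e^(−iθ/2), 0], [0, e^(iθ/2)]] with e^(±iθ/2) = cos(θ/2) ± i·sin(θ/2); θ = 5.362, cos(θ/2) ≈ -0.895789, sin(θ/2) ≈ 0.444479.
With a = amp(|0⟩) = 1/√2 and b = amp(|1⟩) = 1/√2:
new amp(|0⟩) = (-0.895789 - 0.444479i)·a = (-0.6334 - 0.3143i)
new amp(|1⟩) = (-0.895789 + 0.444479i)·b = (-0.6334 + 0.3143i)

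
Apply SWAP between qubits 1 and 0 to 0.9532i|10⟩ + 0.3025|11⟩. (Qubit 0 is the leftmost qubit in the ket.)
0.9532i|01⟩ + 0.3025|11⟩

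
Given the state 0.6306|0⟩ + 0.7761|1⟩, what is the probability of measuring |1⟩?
0.6023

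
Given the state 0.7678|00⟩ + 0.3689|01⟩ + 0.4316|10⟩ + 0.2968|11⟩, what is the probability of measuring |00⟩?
0.5895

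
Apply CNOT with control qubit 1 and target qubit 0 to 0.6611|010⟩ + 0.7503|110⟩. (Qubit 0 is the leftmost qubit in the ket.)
0.7503|010⟩ + 0.6611|110⟩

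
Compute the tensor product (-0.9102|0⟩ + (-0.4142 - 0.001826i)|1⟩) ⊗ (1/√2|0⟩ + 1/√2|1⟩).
-0.6436|00⟩ - 0.6436|01⟩ + (-0.2929 - 0.001291i)|10⟩ + (-0.2929 - 0.001291i)|11⟩

amp(|b₁b₂…⟩) = product of the factor amplitudes for bits b₁, b₂, …; only kets whose every factor amplitude is nonzero survive.
|00⟩: (-0.9102)(1/√2) = -0.6436
|01⟩: (-0.9102)(1/√2) = -0.6436
|10⟩: (-0.4142 - 0.001826i)(1/√2) = (-0.2929 - 0.001291i)
|11⟩: (-0.4142 - 0.001826i)(1/√2) = (-0.2929 - 0.001291i)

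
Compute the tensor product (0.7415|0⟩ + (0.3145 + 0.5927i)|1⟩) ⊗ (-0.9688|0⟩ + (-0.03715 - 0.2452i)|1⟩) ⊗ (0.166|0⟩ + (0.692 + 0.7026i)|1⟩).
-0.1192|000⟩ + (-0.4971 - 0.5047i)|001⟩ + (-0.004573 - 0.03018i)|010⟩ + (0.1087 - 0.1452i)|011⟩ + (-0.05058 - 0.09532i)|100⟩ + (0.1926 - 0.6114i)|101⟩ + (0.02219 - 0.01646i)|110⟩ + (0.1621 + 0.0253i)|111⟩

amp(|b₁b₂…⟩) = product of the factor amplitudes for bits b₁, b₂, …; only kets whose every factor amplitude is nonzero survive.
|000⟩: (0.7415)(-0.9688)(0.166) = -0.1192
|001⟩: (0.7415)(-0.9688)(0.692 + 0.7026i) = (-0.4971 - 0.5047i)
|010⟩: (0.7415)(-0.03715 - 0.2452i)(0.166) = (-0.004573 - 0.03018i)
|011⟩: (0.7415)(-0.03715 - 0.2452i)(0.692 + 0.7026i) = (0.1087 - 0.1452i)
|100⟩: (0.3145 + 0.5927i)(-0.9688)(0.166) = (-0.05058 - 0.09532i)
|101⟩: (0.3145 + 0.5927i)(-0.9688)(0.692 + 0.7026i) = (0.1926 - 0.6114i)
|110⟩: (0.3145 + 0.5927i)(-0.03715 - 0.2452i)(0.166) = (0.02219 - 0.01646i)
|111⟩: (0.3145 + 0.5927i)(-0.03715 - 0.2452i)(0.692 + 0.7026i) = (0.1621 + 0.0253i)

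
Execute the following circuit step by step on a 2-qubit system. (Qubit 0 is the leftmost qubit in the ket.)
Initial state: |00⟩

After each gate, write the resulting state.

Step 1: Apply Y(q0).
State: i|10⟩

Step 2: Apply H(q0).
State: (1/√2)i|00⟩ - (1/√2)i|10⟩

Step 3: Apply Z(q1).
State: (1/√2)i|00⟩ - (1/√2)i|10⟩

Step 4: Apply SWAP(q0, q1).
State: (1/√2)i|00⟩ - (1/√2)i|01⟩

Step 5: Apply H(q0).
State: (1/2)i|00⟩ - (1/2)i|01⟩ + (1/2)i|10⟩ - (1/2)i|11⟩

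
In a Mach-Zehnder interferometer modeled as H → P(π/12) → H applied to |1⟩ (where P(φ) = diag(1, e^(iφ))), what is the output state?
(0.01704 - 0.1294i)|0⟩ + (0.983 + 0.1294i)|1⟩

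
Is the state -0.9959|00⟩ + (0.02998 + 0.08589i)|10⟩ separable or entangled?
Separable

Writing the state as a|00⟩ + b|01⟩ + c|10⟩ + d|11⟩, it is a product state iff ad − bc = 0.
Here (a, b, c, d) = (-0.9959, 0, (0.02998 + 0.08589i), 0): ad − bc = (-0.9959)(0) − (0)(0.02998 + 0.08589i) = 0, so the state is separable.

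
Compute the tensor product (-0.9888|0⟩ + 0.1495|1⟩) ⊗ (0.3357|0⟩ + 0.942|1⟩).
-0.3319|00⟩ - 0.9314|01⟩ + 0.05019|10⟩ + 0.1408|11⟩

amp(|b₁b₂…⟩) = product of the factor amplitudes for bits b₁, b₂, …; only kets whose every factor amplitude is nonzero survive.
|00⟩: (-0.9888)(0.3357) = -0.3319
|01⟩: (-0.9888)(0.942) = -0.9314
|10⟩: (0.1495)(0.3357) = 0.05019
|11⟩: (0.1495)(0.942) = 0.1408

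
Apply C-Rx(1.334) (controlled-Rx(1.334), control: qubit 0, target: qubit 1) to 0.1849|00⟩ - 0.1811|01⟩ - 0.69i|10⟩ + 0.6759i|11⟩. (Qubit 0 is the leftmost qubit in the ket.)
0.1849|00⟩ - 0.1811|01⟩ + (0.4181 - 0.5421i)|10⟩ + (-0.4269 + 0.531i)|11⟩

C-Rx(1.334) leaves the control-|0⟩ kets |00⟩, |01⟩ unchanged and applies Rx(1.334) to qubit 1 on the control-|1⟩ pair (|10⟩, |11⟩).
Rx(1.334) = [[cos(θ/2), −i·sin(θ/2)], [−i·sin(θ/2), cos(θ/2)]]; θ = 1.334, cos(θ/2) ≈ 0.785681, sin(θ/2) ≈ 0.618632.
With a = amp(|10⟩) = -0.69i and b = amp(|11⟩) = 0.6759i:
new amp(|10⟩) = (0.785681)·a + (-0.618632i)·b = (0.4181 - 0.5421i)
new amp(|11⟩) = (-0.618632i)·a + (0.785681)·b = (-0.4269 + 0.531i)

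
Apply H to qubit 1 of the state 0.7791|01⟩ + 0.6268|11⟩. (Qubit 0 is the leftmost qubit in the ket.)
0.5509|00⟩ - 0.5509|01⟩ + 0.4432|10⟩ - 0.4432|11⟩

H on qubit 1 mixes each pair of kets that differ only in qubit 1: amplitudes (a, b) of (|…0…⟩, |…1…⟩) become ((a + b)/√2, (a − b)/√2). Kets absent from the input have amplitude 0.
(|00⟩, |01⟩): (a, b) = (0, 0.7791) → (0.5509, -0.5509)
(|10⟩, |11⟩): (a, b) = (0, 0.6268) → (0.4432, -0.4432)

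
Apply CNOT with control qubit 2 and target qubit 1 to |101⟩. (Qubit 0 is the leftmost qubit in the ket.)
|111⟩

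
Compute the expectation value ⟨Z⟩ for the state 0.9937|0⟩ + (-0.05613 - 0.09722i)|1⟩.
0.9748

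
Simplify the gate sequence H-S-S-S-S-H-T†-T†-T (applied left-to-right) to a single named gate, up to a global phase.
T†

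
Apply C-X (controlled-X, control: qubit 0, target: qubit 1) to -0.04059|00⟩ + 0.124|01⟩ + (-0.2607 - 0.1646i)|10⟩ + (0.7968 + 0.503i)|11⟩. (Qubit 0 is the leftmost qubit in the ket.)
-0.04059|00⟩ + 0.124|01⟩ + (0.7968 + 0.503i)|10⟩ + (-0.2607 - 0.1646i)|11⟩

C-X leaves the control-|0⟩ kets |00⟩, |01⟩ unchanged and applies X to qubit 1 on the control-|1⟩ pair (|10⟩, |11⟩).
X = [[0, 1], [1, 0]].
With a = amp(|10⟩) = (-0.2607 - 0.1646i) and b = amp(|11⟩) = (0.7968 + 0.503i):
new amp(|10⟩) = (1)·b = (0.7968 + 0.503i)
new amp(|11⟩) = (1)·a = (-0.2607 - 0.1646i)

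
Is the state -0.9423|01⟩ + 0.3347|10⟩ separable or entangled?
Entangled

Writing the state as a|00⟩ + b|01⟩ + c|10⟩ + d|11⟩, it is a product state iff ad − bc = 0.
Here (a, b, c, d) = (0, -0.9423, 0.3347, 0): ad − bc = (0)(0) − (-0.9423)(0.3347) = 0.3154 ≠ 0, so the state is entangled.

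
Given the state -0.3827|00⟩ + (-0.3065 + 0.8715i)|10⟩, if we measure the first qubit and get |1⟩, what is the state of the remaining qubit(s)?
(-0.3318 + 0.9434i)|0⟩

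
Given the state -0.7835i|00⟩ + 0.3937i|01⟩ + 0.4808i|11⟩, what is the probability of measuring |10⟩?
0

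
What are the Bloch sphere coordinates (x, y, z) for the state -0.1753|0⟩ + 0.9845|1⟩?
(-0.3452, 0, -0.9385)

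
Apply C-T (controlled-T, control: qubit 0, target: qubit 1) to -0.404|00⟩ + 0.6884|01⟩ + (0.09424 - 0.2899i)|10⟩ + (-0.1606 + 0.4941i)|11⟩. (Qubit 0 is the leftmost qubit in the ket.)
-0.404|00⟩ + 0.6884|01⟩ + (0.09424 - 0.2899i)|10⟩ + (-0.4629 + 0.2358i)|11⟩

C-T leaves the control-|0⟩ kets |00⟩, |01⟩ unchanged and applies T to qubit 1 on the control-|1⟩ pair (|10⟩, |11⟩).
T = [[1, 0], [0, (1/√2 + (1/√2)i)]].
With a = amp(|10⟩) = (0.09424 - 0.2899i) and b = amp(|11⟩) = (-0.1606 + 0.4941i):
new amp(|10⟩) = (1)·a = (0.09424 - 0.2899i)
new amp(|11⟩) = (1/√2 + (1/√2)i)·b = (-0.4629 + 0.2358i)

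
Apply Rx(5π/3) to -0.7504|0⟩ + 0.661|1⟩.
(0.6499 - 0.3305i)|0⟩ + (-0.5724 + 0.3752i)|1⟩

Rx(5π/3) = [[cos(θ/2), −i·sin(θ/2)], [−i·sin(θ/2), cos(θ/2)]]; θ = 5π/3, cos(θ/2) ≈ -0.866025, sin(θ/2) ≈ 0.5.
With a = amp(|0⟩) = -0.7504 and b = amp(|1⟩) = 0.661:
new amp(|0⟩) = (-0.866025)·a + (-0.5i)·b = (0.6499 - 0.3305i)
new amp(|1⟩) = (-0.5i)·a + (-0.866025)·b = (-0.5724 + 0.3752i)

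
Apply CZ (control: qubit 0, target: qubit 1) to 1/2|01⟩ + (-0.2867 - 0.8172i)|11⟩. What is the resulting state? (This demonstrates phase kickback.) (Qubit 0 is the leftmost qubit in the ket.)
1/2|01⟩ + (0.2867 + 0.8172i)|11⟩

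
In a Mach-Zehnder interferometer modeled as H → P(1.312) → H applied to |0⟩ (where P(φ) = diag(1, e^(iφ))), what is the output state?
(0.628 + 0.4833i)|0⟩ + (0.372 - 0.4833i)|1⟩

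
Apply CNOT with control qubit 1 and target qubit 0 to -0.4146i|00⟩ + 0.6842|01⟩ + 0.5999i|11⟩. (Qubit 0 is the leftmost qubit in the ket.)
-0.4146i|00⟩ + 0.5999i|01⟩ + 0.6842|11⟩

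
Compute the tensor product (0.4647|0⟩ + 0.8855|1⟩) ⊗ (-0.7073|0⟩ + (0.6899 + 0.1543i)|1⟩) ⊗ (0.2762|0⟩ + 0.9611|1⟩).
-0.09078|000⟩ - 0.3159|001⟩ + (0.08855 + 0.0198i)|010⟩ + (0.3081 + 0.06891i)|011⟩ - 0.173|100⟩ - 0.602|101⟩ + (0.1687 + 0.03774i)|110⟩ + (0.5871 + 0.1313i)|111⟩

amp(|b₁b₂…⟩) = product of the factor amplitudes for bits b₁, b₂, …; only kets whose every factor amplitude is nonzero survive.
|000⟩: (0.4647)(-0.7073)(0.2762) = -0.09078
|001⟩: (0.4647)(-0.7073)(0.9611) = -0.3159
|010⟩: (0.4647)(0.6899 + 0.1543i)(0.2762) = (0.08855 + 0.0198i)
|011⟩: (0.4647)(0.6899 + 0.1543i)(0.9611) = (0.3081 + 0.06891i)
|100⟩: (0.8855)(-0.7073)(0.2762) = -0.173
|101⟩: (0.8855)(-0.7073)(0.9611) = -0.602
|110⟩: (0.8855)(0.6899 + 0.1543i)(0.2762) = (0.1687 + 0.03774i)
|111⟩: (0.8855)(0.6899 + 0.1543i)(0.9611) = (0.5871 + 0.1313i)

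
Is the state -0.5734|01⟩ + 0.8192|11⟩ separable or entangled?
Separable

Writing the state as a|00⟩ + b|01⟩ + c|10⟩ + d|11⟩, it is a product state iff ad − bc = 0.
Here (a, b, c, d) = (0, -0.5734, 0, 0.8192): ad − bc = (0)(0.8192) − (-0.5734)(0) = 0, so the state is separable.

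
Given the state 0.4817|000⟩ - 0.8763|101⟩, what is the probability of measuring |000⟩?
0.232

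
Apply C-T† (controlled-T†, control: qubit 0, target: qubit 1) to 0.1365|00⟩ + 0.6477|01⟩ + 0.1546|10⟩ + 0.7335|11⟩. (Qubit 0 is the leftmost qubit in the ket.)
0.1365|00⟩ + 0.6477|01⟩ + 0.1546|10⟩ + (0.5187 - 0.5187i)|11⟩

C-T† leaves the control-|0⟩ kets |00⟩, |01⟩ unchanged and applies T† to qubit 1 on the control-|1⟩ pair (|10⟩, |11⟩).
T† = [[1, 0], [0, (1/√2 - (1/√2)i)]].
With a = amp(|10⟩) = 0.1546 and b = amp(|11⟩) = 0.7335:
new amp(|10⟩) = (1)·a = 0.1546
new amp(|11⟩) = (1/√2 - (1/√2)i)·b = (0.5187 - 0.5187i)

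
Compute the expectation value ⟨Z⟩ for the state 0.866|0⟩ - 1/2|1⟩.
0.5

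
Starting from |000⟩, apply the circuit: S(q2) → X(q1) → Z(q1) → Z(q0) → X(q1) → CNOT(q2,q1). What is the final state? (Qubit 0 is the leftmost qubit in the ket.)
-|000⟩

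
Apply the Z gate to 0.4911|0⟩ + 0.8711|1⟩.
0.4911|0⟩ - 0.8711|1⟩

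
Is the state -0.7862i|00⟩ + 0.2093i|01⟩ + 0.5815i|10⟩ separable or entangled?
Entangled

Writing the state as a|00⟩ + b|01⟩ + c|10⟩ + d|11⟩, it is a product state iff ad − bc = 0.
Here (a, b, c, d) = (-0.7862i, 0.2093i, 0.5815i, 0): ad − bc = (-0.7862i)(0) − (0.2093i)(0.5815i) = 0.1217 ≠ 0, so the state is entangled.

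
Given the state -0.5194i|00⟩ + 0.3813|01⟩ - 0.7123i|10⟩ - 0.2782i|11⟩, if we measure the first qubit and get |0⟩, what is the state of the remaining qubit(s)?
-0.8061i|0⟩ + 0.5918|1⟩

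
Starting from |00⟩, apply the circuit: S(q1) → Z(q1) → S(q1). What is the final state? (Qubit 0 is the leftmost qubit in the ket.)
|00⟩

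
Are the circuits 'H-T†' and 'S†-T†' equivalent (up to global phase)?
No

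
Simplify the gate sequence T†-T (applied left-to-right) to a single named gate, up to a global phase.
I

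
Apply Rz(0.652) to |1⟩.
(0.9473 + 0.3203i)|1⟩

Rz(0.652) = [[e^(−iθ/2), 0], [0, e^(iθ/2)]] with e^(±iθ/2) = cos(θ/2) ± i·sin(θ/2); θ = 0.652, cos(θ/2) ≈ 0.947331, sin(θ/2) ≈ 0.320256.
With a = amp(|0⟩) = 0 and b = amp(|1⟩) = 1:
new amp(|0⟩) = (0.947331 - 0.320256i)·a = 0
new amp(|1⟩) = (0.947331 + 0.320256i)·b = (0.9473 + 0.3203i)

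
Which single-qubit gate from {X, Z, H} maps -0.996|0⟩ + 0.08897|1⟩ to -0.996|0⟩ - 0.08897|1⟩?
Z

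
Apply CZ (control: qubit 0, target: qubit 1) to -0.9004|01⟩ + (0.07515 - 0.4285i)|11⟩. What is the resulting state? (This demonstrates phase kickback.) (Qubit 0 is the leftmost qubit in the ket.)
-0.9004|01⟩ + (-0.07515 + 0.4285i)|11⟩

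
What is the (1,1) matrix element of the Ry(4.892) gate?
-0.7677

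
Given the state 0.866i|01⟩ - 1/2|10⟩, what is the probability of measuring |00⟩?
0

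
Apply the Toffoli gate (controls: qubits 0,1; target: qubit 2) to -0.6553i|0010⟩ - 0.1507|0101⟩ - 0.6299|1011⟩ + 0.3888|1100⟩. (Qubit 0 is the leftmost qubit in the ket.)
-0.6553i|0010⟩ - 0.1507|0101⟩ - 0.6299|1011⟩ + 0.3888|1110⟩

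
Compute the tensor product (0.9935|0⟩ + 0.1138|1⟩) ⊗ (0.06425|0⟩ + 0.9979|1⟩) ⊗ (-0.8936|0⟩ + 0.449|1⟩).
-0.05704|000⟩ + 0.02866|001⟩ - 0.8859|010⟩ + 0.4451|011⟩ - 0.006534|100⟩ + 0.003283|101⟩ - 0.1015|110⟩ + 0.05099|111⟩

amp(|b₁b₂…⟩) = product of the factor amplitudes for bits b₁, b₂, …; only kets whose every factor amplitude is nonzero survive.
|000⟩: (0.9935)(0.06425)(-0.8936) = -0.05704
|001⟩: (0.9935)(0.06425)(0.449) = 0.02866
|010⟩: (0.9935)(0.9979)(-0.8936) = -0.8859
|011⟩: (0.9935)(0.9979)(0.449) = 0.4451
|100⟩: (0.1138)(0.06425)(-0.8936) = -0.006534
|101⟩: (0.1138)(0.06425)(0.449) = 0.003283
|110⟩: (0.1138)(0.9979)(-0.8936) = -0.1015
|111⟩: (0.1138)(0.9979)(0.449) = 0.05099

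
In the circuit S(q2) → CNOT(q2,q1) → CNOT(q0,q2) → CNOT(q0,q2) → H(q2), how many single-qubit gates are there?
2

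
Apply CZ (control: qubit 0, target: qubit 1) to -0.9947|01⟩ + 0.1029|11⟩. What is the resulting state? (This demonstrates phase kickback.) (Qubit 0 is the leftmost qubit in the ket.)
-0.9947|01⟩ - 0.1029|11⟩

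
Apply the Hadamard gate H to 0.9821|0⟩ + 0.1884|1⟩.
0.8277|0⟩ + 0.5612|1⟩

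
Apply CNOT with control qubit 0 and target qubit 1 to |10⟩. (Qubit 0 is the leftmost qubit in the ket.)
|11⟩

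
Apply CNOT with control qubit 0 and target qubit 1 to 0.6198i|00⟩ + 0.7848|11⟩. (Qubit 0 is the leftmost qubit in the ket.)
0.6198i|00⟩ + 0.7848|10⟩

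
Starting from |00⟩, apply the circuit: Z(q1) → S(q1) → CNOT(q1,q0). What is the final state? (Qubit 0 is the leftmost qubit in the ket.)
|00⟩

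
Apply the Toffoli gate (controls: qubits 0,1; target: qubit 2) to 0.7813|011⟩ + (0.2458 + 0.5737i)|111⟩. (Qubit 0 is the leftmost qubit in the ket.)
0.7813|011⟩ + (0.2458 + 0.5737i)|110⟩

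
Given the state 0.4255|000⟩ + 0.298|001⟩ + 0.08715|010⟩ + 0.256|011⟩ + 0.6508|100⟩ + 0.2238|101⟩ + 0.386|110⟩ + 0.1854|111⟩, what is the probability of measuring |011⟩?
0.06554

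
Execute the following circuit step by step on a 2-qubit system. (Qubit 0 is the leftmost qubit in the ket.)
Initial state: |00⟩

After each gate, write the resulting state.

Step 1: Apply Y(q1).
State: i|01⟩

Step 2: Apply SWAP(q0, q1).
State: i|10⟩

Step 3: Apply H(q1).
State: (1/√2)i|10⟩ + (1/√2)i|11⟩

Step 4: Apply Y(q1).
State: 1/√2|10⟩ - 1/√2|11⟩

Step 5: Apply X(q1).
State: -1/√2|10⟩ + 1/√2|11⟩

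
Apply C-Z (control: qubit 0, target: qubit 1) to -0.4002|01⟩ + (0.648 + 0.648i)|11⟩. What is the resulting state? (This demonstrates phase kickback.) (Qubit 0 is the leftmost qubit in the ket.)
-0.4002|01⟩ + (-0.648 - 0.648i)|11⟩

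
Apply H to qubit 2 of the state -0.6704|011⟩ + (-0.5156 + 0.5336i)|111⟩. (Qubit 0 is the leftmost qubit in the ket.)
-0.474|010⟩ + 0.474|011⟩ + (-0.3646 + 0.3773i)|110⟩ + (0.3646 - 0.3773i)|111⟩

H on qubit 2 mixes each pair of kets that differ only in qubit 2: amplitudes (a, b) of (|…0…⟩, |…1…⟩) become ((a + b)/√2, (a − b)/√2). Kets absent from the input have amplitude 0.
(|010⟩, |011⟩): (a, b) = (0, -0.6704) → (-0.474, 0.474)
(|110⟩, |111⟩): (a, b) = (0, (-0.5156 + 0.5336i)) → ((-0.3646 + 0.3773i), (0.3646 - 0.3773i))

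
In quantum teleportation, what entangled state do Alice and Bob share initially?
Bell state |Φ+⟩ = (|00⟩ + |11⟩)/√2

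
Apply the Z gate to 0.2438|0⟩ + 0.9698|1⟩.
0.2438|0⟩ - 0.9698|1⟩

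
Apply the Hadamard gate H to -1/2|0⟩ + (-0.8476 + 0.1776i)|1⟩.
(-0.9529 + 0.1256i)|0⟩ + (0.2458 - 0.1256i)|1⟩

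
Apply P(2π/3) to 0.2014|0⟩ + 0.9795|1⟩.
0.2014|0⟩ + (-0.4898 + 0.8483i)|1⟩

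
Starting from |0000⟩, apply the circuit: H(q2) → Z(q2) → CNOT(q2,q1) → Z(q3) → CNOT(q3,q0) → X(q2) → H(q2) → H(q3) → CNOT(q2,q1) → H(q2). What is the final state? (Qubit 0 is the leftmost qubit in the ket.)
1/2|0010⟩ + 1/2|0011⟩ - 1/2|0100⟩ - 1/2|0101⟩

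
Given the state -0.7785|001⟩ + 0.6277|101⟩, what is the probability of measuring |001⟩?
0.6061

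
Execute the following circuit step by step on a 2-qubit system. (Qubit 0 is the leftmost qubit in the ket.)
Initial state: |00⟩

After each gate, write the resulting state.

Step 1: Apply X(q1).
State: |01⟩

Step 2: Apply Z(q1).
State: -|01⟩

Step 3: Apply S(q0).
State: -|01⟩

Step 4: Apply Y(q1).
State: i|00⟩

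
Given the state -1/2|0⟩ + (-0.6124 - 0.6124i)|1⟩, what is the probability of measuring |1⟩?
0.7501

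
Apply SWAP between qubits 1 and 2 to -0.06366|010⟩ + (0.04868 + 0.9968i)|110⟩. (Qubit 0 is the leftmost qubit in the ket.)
-0.06366|001⟩ + (0.04868 + 0.9968i)|101⟩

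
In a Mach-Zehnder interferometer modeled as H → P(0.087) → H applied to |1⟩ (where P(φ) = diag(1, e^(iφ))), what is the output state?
(0.001891 - 0.04345i)|0⟩ + (0.9981 + 0.04345i)|1⟩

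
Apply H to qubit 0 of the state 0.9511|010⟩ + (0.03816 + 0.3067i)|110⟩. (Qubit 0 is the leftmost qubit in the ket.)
(0.6995 + 0.2169i)|010⟩ + (0.6455 - 0.2169i)|110⟩

H on qubit 0 mixes each pair of kets that differ only in qubit 0: amplitudes (a, b) of (|…0…⟩, |…1…⟩) become ((a + b)/√2, (a − b)/√2). Kets absent from the input have amplitude 0.
(|010⟩, |110⟩): (a, b) = (0.9511, (0.03816 + 0.3067i)) → ((0.6995 + 0.2169i), (0.6455 - 0.2169i))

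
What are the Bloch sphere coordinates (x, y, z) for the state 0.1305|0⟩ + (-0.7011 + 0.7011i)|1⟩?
(-0.183, 0.183, -0.9661)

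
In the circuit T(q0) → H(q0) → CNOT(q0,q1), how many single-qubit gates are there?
2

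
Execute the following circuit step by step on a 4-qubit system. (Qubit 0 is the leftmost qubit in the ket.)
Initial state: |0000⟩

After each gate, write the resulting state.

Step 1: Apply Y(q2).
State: i|0010⟩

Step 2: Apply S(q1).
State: i|0010⟩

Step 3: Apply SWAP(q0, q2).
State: i|1000⟩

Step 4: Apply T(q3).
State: i|1000⟩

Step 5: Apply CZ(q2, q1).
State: i|1000⟩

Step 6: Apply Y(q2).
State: -|1010⟩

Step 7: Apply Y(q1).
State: -i|1110⟩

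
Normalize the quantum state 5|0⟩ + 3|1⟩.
0.8575|0⟩ + 0.5145|1⟩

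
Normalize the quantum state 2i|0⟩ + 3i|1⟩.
0.5547i|0⟩ + 0.8321i|1⟩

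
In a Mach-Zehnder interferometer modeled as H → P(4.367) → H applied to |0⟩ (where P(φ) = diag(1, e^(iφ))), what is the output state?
(0.3307 - 0.4705i)|0⟩ + (0.6693 + 0.4705i)|1⟩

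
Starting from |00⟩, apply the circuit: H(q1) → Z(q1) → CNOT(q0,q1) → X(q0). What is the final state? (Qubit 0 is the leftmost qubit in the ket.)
1/√2|10⟩ - 1/√2|11⟩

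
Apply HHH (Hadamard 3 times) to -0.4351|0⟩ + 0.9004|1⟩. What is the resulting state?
0.329|0⟩ - 0.9443|1⟩

H² = I, so H^3 = H: a single Hadamard. With (a, b) = (-0.4351, 0.9004), H gives ((a + b)/√2, (a − b)/√2) = (0.329, -0.9443).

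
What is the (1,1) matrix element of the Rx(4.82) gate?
-0.7441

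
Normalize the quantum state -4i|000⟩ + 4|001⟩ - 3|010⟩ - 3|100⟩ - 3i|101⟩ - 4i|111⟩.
-0.4619i|000⟩ + 0.4619|001⟩ - 0.3464|010⟩ - 0.3464|100⟩ - 0.3464i|101⟩ - 0.4619i|111⟩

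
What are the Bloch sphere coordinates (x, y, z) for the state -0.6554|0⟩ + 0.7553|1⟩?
(-0.99, 0, -0.1409)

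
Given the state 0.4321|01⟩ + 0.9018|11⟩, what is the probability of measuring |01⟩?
0.1867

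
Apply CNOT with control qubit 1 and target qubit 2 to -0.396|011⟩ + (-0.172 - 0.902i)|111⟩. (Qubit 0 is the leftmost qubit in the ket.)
-0.396|010⟩ + (-0.172 - 0.902i)|110⟩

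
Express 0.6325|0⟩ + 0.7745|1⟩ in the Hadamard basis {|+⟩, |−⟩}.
0.9949|+⟩ - 0.1004|−⟩

With |ψ⟩ = α|0⟩ + β|1⟩, the Hadamard-basis coefficients are ⟨+|ψ⟩ = (α + β)/√2 and ⟨−|ψ⟩ = (α − β)/√2.
Here α = 0.6325, β = 0.7745: (α + β)/√2 = 0.9949, (α − β)/√2 = -0.1004.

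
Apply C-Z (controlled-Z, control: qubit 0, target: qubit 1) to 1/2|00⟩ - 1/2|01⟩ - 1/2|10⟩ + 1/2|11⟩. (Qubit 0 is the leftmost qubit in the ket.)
1/2|00⟩ - 1/2|01⟩ - 1/2|10⟩ - 1/2|11⟩

C-Z leaves the control-|0⟩ kets |00⟩, |01⟩ unchanged and applies Z to qubit 1 on the control-|1⟩ pair (|10⟩, |11⟩).
Z = [[1, 0], [0, -1]].
With a = amp(|10⟩) = -1/2 and b = amp(|11⟩) = 1/2:
new amp(|10⟩) = (1)·a = -1/2
new amp(|11⟩) = (-1)·b = -1/2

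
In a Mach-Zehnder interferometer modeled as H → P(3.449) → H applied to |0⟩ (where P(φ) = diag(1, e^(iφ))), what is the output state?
(0.02344 - 0.1513i)|0⟩ + (0.9766 + 0.1513i)|1⟩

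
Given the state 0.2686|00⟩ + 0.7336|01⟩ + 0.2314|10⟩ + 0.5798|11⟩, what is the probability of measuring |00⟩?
0.07215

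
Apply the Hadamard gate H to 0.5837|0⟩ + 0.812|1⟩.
0.9869|0⟩ - 0.1614|1⟩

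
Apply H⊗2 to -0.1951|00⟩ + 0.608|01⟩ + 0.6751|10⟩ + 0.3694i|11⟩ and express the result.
(0.544 + 0.1847i)|00⟩ + (-0.064 - 0.1847i)|01⟩ + (-0.1311 - 0.1847i)|10⟩ + (-0.7391 + 0.1847i)|11⟩

H⊗2 gives amp(|y⟩) = (1/2) Σ_x (−1)^(x·y) amp(|x⟩), where x·y is the number of positions in which both x and y have a 1.
|00⟩: (-0.1951 + 0.608 + 0.6751 + 0.3694i)/2 = (0.544 + 0.1847i)
|01⟩: (-0.1951 - 0.608 + 0.6751 - 0.3694i)/2 = (-0.064 - 0.1847i)
|10⟩: (-0.1951 + 0.608 - 0.6751 - 0.3694i)/2 = (-0.1311 - 0.1847i)
|11⟩: (-0.1951 - 0.608 - 0.6751 + 0.3694i)/2 = (-0.7391 + 0.1847i)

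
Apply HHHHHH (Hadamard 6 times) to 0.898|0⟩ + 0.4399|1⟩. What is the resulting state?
0.898|0⟩ + 0.4399|1⟩

H² = I, so an even number of Hadamards cancels: H^6 = I and the state is unchanged.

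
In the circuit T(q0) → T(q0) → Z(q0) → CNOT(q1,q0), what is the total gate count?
4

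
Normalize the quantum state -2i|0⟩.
-i|0⟩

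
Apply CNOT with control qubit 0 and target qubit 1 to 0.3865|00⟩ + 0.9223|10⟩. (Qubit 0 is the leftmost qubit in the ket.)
0.3865|00⟩ + 0.9223|11⟩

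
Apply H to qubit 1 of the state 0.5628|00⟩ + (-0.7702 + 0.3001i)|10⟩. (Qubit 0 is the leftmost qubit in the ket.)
0.398|00⟩ + 0.398|01⟩ + (-0.5446 + 0.2122i)|10⟩ + (-0.5446 + 0.2122i)|11⟩

H on qubit 1 mixes each pair of kets that differ only in qubit 1: amplitudes (a, b) of (|…0…⟩, |…1…⟩) become ((a + b)/√2, (a − b)/√2). Kets absent from the input have amplitude 0.
(|00⟩, |01⟩): (a, b) = (0.5628, 0) → (0.398, 0.398)
(|10⟩, |11⟩): (a, b) = ((-0.7702 + 0.3001i), 0) → ((-0.5446 + 0.2122i), (-0.5446 + 0.2122i))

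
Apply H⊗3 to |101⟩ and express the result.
1/√8|000⟩ - 1/√8|001⟩ + 1/√8|010⟩ - 1/√8|011⟩ - 1/√8|100⟩ + 1/√8|101⟩ - 1/√8|110⟩ + 1/√8|111⟩

H⊗3 gives amp(|y⟩) = (1/2√2) Σ_x (−1)^(x·y) amp(|x⟩), where x·y is the number of positions in which both x and y have a 1.
|000⟩: (1)/(2√2) = 1/√8
|001⟩: (-1)/(2√2) = -1/√8
|010⟩: (1)/(2√2) = 1/√8
|011⟩: (-1)/(2√2) = -1/√8
|100⟩: (-1)/(2√2) = -1/√8
|101⟩: (1)/(2√2) = 1/√8
|110⟩: (-1)/(2√2) = -1/√8
|111⟩: (1)/(2√2) = 1/√8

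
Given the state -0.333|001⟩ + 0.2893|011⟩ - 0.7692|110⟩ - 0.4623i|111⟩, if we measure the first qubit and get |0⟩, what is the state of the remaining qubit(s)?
-0.7549|01⟩ + 0.6558|11⟩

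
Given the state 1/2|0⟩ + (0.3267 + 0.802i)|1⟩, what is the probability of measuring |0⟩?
1/4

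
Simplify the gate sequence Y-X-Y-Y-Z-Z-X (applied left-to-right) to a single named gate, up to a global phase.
Y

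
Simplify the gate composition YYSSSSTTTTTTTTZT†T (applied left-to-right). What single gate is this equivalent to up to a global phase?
Z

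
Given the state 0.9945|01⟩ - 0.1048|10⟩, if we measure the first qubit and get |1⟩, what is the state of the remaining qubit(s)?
-|0⟩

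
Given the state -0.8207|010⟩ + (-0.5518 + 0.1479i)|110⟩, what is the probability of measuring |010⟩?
0.6735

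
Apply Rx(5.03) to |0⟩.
-0.81|0⟩ - 0.5864i|1⟩

Rx(5.03) = [[cos(θ/2), −i·sin(θ/2)], [−i·sin(θ/2), cos(θ/2)]]; θ = 5.03, cos(θ/2) ≈ -0.81003, sin(θ/2) ≈ 0.586388.
With a = amp(|0⟩) = 1 and b = amp(|1⟩) = 0:
new amp(|0⟩) = (-0.81003)·a + (-0.586388i)·b = -0.81
new amp(|1⟩) = (-0.586388i)·a + (-0.81003)·b = -0.5864i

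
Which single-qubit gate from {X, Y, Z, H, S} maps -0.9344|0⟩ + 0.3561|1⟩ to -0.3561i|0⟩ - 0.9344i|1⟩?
Y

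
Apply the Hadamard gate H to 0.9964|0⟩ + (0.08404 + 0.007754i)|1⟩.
(0.764 + 0.005483i)|0⟩ + (0.6451 - 0.005483i)|1⟩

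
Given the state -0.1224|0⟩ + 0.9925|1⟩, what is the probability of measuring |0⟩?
0.01498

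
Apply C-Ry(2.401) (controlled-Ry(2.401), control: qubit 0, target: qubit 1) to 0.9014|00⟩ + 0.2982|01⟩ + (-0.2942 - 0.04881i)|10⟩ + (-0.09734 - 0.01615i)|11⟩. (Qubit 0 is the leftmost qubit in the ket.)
0.9014|00⟩ + 0.2982|01⟩ + (-0.01573 - 0.002609i)|10⟩ + (-0.3095 - 0.05135i)|11⟩

C-Ry(2.401) leaves the control-|0⟩ kets |00⟩, |01⟩ unchanged and applies Ry(2.401) to qubit 1 on the control-|1⟩ pair (|10⟩, |11⟩).
Ry(2.401) = [[cos(θ/2), −sin(θ/2)], [sin(θ/2), cos(θ/2)]]; θ = 2.401, cos(θ/2) ≈ 0.361892, sin(θ/2) ≈ 0.93222.
With a = amp(|10⟩) = (-0.2942 - 0.04881i) and b = amp(|11⟩) = (-0.09734 - 0.01615i):
new amp(|10⟩) = (0.361892)·a + (-0.93222)·b = (-0.01573 - 0.002609i)
new amp(|11⟩) = (0.93222)·a + (0.361892)·b = (-0.3095 - 0.05135i)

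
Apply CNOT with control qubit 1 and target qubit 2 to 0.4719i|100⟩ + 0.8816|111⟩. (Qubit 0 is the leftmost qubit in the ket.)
0.4719i|100⟩ + 0.8816|110⟩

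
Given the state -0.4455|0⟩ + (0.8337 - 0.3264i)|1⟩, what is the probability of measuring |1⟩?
0.8016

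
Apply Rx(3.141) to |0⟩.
0.0002963|0⟩ - i|1⟩

Rx(3.141) = [[cos(θ/2), −i·sin(θ/2)], [−i·sin(θ/2), cos(θ/2)]]; θ = 3.141, cos(θ/2) ≈ 0.000296327, sin(θ/2) ≈ 1.
With a = amp(|0⟩) = 1 and b = amp(|1⟩) = 0:
new amp(|0⟩) = (0.000296327)·a + (-i)·b = 0.0002963
new amp(|1⟩) = (-i)·a + (0.000296327)·b = -i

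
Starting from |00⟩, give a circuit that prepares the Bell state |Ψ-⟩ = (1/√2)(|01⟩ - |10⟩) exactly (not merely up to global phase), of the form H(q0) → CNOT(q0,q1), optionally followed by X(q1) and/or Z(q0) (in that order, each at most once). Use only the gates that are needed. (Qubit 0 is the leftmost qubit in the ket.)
H(q0) → CNOT(q0,q1) → X(q1) → Z(q0)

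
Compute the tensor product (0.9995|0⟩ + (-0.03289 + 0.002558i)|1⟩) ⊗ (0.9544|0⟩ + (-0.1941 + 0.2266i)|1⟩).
0.9539|00⟩ + (-0.194 + 0.2265i)|01⟩ + (-0.03139 + 0.002441i)|10⟩ + (0.005804 - 0.007949i)|11⟩

amp(|b₁b₂…⟩) = product of the factor amplitudes for bits b₁, b₂, …; only kets whose every factor amplitude is nonzero survive.
|00⟩: (0.9995)(0.9544) = 0.9539
|01⟩: (0.9995)(-0.1941 + 0.2266i) = (-0.194 + 0.2265i)
|10⟩: (-0.03289 + 0.002558i)(0.9544) = (-0.03139 + 0.002441i)
|11⟩: (-0.03289 + 0.002558i)(-0.1941 + 0.2266i) = (0.005804 - 0.007949i)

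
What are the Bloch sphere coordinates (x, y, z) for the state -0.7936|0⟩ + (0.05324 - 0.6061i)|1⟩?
(-0.0845, 0.962, 0.2596)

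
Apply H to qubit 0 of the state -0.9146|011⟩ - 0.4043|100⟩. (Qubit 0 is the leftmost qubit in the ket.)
-0.2859|000⟩ - 0.6467|011⟩ + 0.2859|100⟩ - 0.6467|111⟩

H on qubit 0 mixes each pair of kets that differ only in qubit 0: amplitudes (a, b) of (|…0…⟩, |…1…⟩) become ((a + b)/√2, (a − b)/√2). Kets absent from the input have amplitude 0.
(|000⟩, |100⟩): (a, b) = (0, -0.4043) → (-0.2859, 0.2859)
(|011⟩, |111⟩): (a, b) = (-0.9146, 0) → (-0.6467, -0.6467)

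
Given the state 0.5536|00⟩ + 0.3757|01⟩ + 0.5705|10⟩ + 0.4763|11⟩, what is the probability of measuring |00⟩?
0.3065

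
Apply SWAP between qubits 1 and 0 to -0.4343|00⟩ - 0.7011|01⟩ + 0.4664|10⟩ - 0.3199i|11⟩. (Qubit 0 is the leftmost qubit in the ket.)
-0.4343|00⟩ + 0.4664|01⟩ - 0.7011|10⟩ - 0.3199i|11⟩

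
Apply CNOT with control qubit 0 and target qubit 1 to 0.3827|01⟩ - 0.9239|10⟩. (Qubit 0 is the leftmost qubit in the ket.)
0.3827|01⟩ - 0.9239|11⟩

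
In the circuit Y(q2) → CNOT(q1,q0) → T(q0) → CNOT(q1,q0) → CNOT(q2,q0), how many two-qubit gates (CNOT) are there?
3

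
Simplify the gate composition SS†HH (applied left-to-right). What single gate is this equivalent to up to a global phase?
I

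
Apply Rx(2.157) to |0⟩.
0.4727|0⟩ - 0.8812i|1⟩

Rx(2.157) = [[cos(θ/2), −i·sin(θ/2)], [−i·sin(θ/2), cos(θ/2)]]; θ = 2.157, cos(θ/2) ≈ 0.472651, sin(θ/2) ≈ 0.88125.
With a = amp(|0⟩) = 1 and b = amp(|1⟩) = 0:
new amp(|0⟩) = (0.472651)·a + (-0.88125i)·b = 0.4727
new amp(|1⟩) = (-0.88125i)·a + (0.472651)·b = -0.8812i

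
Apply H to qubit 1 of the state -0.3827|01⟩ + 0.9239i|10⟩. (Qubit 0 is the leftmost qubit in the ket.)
-0.2706|00⟩ + 0.2706|01⟩ + 0.6533i|10⟩ + 0.6533i|11⟩

H on qubit 1 mixes each pair of kets that differ only in qubit 1: amplitudes (a, b) of (|…0…⟩, |…1…⟩) become ((a + b)/√2, (a − b)/√2). Kets absent from the input have amplitude 0.
(|00⟩, |01⟩): (a, b) = (0, -0.3827) → (-0.2706, 0.2706)
(|10⟩, |11⟩): (a, b) = (0.9239i, 0) → (0.6533i, 0.6533i)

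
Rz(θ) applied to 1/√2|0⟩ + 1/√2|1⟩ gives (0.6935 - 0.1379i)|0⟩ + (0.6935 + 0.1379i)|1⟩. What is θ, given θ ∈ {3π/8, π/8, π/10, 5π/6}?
π/8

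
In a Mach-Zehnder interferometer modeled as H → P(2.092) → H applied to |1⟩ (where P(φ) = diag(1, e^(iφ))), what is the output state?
(0.749 - 0.4336i)|0⟩ + (0.251 + 0.4336i)|1⟩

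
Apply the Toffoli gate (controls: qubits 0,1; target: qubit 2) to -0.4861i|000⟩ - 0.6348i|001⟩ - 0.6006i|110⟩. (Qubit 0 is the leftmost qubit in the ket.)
-0.4861i|000⟩ - 0.6348i|001⟩ - 0.6006i|111⟩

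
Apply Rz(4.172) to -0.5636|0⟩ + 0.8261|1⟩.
(0.2777 + 0.4904i)|0⟩ + (-0.407 + 0.7189i)|1⟩

Rz(4.172) = [[e^(−iθ/2), 0], [0, e^(iθ/2)]] with e^(±iθ/2) = cos(θ/2) ± i·sin(θ/2); θ = 4.172, cos(θ/2) ≈ -0.492712, sin(θ/2) ≈ 0.870192.
With a = amp(|0⟩) = -0.5636 and b = amp(|1⟩) = 0.8261:
new amp(|0⟩) = (-0.492712 - 0.870192i)·a = (0.2777 + 0.4904i)
new amp(|1⟩) = (-0.492712 + 0.870192i)·b = (-0.407 + 0.7189i)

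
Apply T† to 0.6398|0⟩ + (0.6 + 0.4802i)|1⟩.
0.6398|0⟩ + (0.7638 - 0.08471i)|1⟩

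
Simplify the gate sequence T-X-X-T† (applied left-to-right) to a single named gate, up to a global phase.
I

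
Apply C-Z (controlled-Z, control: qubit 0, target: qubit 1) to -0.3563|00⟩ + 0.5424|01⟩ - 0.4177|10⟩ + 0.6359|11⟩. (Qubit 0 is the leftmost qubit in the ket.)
-0.3563|00⟩ + 0.5424|01⟩ - 0.4177|10⟩ - 0.6359|11⟩

C-Z leaves the control-|0⟩ kets |00⟩, |01⟩ unchanged and applies Z to qubit 1 on the control-|1⟩ pair (|10⟩, |11⟩).
Z = [[1, 0], [0, -1]].
With a = amp(|10⟩) = -0.4177 and b = amp(|11⟩) = 0.6359:
new amp(|10⟩) = (1)·a = -0.4177
new amp(|11⟩) = (-1)·b = -0.6359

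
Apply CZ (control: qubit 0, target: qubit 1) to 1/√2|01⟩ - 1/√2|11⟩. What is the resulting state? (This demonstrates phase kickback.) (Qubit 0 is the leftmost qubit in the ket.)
1/√2|01⟩ + 1/√2|11⟩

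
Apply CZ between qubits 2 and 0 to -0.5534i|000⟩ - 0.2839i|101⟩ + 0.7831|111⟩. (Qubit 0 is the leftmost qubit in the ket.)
-0.5534i|000⟩ + 0.2839i|101⟩ - 0.7831|111⟩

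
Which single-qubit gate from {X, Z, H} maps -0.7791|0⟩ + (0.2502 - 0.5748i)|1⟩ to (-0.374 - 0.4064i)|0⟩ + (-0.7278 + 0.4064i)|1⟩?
H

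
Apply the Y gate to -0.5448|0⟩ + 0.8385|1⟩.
-0.8385i|0⟩ - 0.5448i|1⟩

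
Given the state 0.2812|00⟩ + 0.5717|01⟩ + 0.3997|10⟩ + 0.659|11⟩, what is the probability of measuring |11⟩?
0.4343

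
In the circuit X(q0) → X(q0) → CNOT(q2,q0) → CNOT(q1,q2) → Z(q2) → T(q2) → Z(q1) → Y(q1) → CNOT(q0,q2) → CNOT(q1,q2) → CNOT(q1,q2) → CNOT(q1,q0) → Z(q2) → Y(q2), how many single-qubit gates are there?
8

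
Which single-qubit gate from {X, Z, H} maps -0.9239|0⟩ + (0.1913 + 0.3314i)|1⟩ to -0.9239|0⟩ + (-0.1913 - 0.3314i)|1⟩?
Z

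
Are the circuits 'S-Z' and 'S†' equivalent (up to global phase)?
Yes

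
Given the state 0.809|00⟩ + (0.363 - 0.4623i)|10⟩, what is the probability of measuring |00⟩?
0.6545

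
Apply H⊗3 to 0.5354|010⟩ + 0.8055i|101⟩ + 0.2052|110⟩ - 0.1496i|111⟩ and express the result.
(0.2618 + 0.2319i)|000⟩ + (0.2618 - 0.2319i)|001⟩ + (-0.2618 + 0.3377i)|010⟩ + (-0.2618 - 0.3377i)|011⟩ + (0.1167 - 0.2319i)|100⟩ + (0.1167 + 0.2319i)|101⟩ + (-0.1167 - 0.3377i)|110⟩ + (-0.1167 + 0.3377i)|111⟩

H⊗3 gives amp(|y⟩) = (1/2√2) Σ_x (−1)^(x·y) amp(|x⟩), where x·y is the number of positions in which both x and y have a 1.
|000⟩: (0.5354 + 0.8055i + 0.2052 - 0.1496i)/(2√2) = (0.2618 + 0.2319i)
|001⟩: (0.5354 - 0.8055i + 0.2052 + 0.1496i)/(2√2) = (0.2618 - 0.2319i)
|010⟩: (-0.5354 + 0.8055i - 0.2052 + 0.1496i)/(2√2) = (-0.2618 + 0.3377i)
|011⟩: (-0.5354 - 0.8055i - 0.2052 - 0.1496i)/(2√2) = (-0.2618 - 0.3377i)
|100⟩: (0.5354 - 0.8055i - 0.2052 + 0.1496i)/(2√2) = (0.1167 - 0.2319i)
|101⟩: (0.5354 + 0.8055i - 0.2052 - 0.1496i)/(2√2) = (0.1167 + 0.2319i)
|110⟩: (-0.5354 - 0.8055i + 0.2052 - 0.1496i)/(2√2) = (-0.1167 - 0.3377i)
|111⟩: (-0.5354 + 0.8055i + 0.2052 + 0.1496i)/(2√2) = (-0.1167 + 0.3377i)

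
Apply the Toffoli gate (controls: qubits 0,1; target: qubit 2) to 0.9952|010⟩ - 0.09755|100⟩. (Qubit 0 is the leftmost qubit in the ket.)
0.9952|010⟩ - 0.09755|100⟩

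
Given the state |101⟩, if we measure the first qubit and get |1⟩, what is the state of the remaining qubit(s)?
|01⟩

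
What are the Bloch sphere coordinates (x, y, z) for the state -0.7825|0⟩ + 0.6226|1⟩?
(-0.9744, 0, 0.2247)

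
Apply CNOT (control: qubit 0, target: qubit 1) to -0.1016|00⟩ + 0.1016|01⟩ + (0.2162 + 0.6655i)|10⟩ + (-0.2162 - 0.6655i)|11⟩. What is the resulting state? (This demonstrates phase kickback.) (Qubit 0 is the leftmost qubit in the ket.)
-0.1016|00⟩ + 0.1016|01⟩ + (-0.2162 - 0.6655i)|10⟩ + (0.2162 + 0.6655i)|11⟩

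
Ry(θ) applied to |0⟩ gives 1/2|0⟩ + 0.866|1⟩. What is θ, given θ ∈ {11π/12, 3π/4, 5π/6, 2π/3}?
2π/3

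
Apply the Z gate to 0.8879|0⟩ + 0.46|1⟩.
0.8879|0⟩ - 0.46|1⟩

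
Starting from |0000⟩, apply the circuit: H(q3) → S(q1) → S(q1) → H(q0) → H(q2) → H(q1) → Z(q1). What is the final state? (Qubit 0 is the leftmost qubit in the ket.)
0.25|0000⟩ + 0.25|0001⟩ + 0.25|0010⟩ + 0.25|0011⟩ - 0.25|0100⟩ - 0.25|0101⟩ - 0.25|0110⟩ - 0.25|0111⟩ + 0.25|1000⟩ + 0.25|1001⟩ + 0.25|1010⟩ + 0.25|1011⟩ - 0.25|1100⟩ - 0.25|1101⟩ - 0.25|1110⟩ - 0.25|1111⟩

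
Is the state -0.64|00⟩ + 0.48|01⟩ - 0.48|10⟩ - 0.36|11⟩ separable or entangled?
Entangled

Writing the state as a|00⟩ + b|01⟩ + c|10⟩ + d|11⟩, it is a product state iff ad − bc = 0.
Here (a, b, c, d) = (-0.64, 0.48, -0.48, -0.36): ad − bc = (-0.64)(-0.36) − (0.48)(-0.48) = 0.4608 ≠ 0, so the state is entangled.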